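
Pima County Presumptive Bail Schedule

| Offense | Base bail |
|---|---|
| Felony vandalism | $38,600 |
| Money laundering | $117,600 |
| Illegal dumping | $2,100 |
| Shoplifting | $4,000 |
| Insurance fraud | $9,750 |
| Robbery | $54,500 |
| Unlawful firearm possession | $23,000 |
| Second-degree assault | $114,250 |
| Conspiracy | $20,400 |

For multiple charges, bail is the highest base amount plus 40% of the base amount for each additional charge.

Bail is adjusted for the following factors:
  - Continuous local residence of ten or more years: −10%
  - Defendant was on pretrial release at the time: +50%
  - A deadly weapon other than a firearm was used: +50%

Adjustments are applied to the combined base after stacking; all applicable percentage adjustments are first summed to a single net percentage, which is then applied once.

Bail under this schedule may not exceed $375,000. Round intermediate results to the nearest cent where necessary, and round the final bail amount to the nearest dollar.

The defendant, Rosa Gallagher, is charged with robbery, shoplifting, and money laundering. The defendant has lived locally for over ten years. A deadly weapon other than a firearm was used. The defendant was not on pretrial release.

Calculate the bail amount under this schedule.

Base amounts from the schedule: robbery $54,500; shoplifting $4,000; money laundering $117,600.
Stacking rule: highest base plus 40% of each additional charge. Highest is money laundering at $117,600. Additional: $54,500 × 40% = $21,800; $4,000 × 40% = $1,600. Combined base = $117,600 + $23,400 = $141,000.
Net percentage adjustment: −10% +50% = +40%. $141,000 × 1.4 = $197,400.
$197,400 is within the $375,000 maximum.

$197,400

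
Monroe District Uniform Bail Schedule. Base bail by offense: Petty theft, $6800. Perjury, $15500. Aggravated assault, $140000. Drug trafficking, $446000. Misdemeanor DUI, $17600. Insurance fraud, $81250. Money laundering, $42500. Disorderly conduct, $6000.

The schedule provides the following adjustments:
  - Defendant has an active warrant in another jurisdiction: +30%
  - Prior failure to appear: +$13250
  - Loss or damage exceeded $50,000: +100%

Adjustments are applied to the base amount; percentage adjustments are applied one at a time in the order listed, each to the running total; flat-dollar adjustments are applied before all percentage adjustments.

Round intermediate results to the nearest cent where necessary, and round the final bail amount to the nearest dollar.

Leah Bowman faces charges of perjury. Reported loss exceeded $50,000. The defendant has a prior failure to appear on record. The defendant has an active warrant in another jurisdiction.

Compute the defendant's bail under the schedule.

$74750

Base amounts from the schedule: perjury $15500.
Single charge. Combined base = $15500.
Prior failure to appear (+$13250 flat): $15500 + $13250 = $28750.
Defendant has an active warrant in another jurisdiction (+30%): $28750 × 1.3 = $37375.
Loss or damage exceeded $50,000 (+100%): $37375 × 2 = $74750.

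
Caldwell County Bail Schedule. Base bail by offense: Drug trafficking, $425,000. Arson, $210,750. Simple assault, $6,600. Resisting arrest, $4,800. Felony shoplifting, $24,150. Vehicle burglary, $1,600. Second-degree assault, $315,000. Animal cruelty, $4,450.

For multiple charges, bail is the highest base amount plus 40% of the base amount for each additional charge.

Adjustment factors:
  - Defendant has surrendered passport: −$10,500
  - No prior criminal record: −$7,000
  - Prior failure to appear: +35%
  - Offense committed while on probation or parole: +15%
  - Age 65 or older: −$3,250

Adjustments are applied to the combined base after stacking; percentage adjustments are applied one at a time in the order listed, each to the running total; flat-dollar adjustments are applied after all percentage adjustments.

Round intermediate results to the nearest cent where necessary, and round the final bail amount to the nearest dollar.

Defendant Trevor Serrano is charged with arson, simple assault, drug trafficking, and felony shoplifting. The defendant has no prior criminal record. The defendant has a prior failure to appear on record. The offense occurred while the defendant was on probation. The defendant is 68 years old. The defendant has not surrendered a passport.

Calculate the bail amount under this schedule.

$799,534

Base amounts from the schedule: arson $210,750; simple assault $6,600; drug trafficking $425,000; felony shoplifting $24,150.
Stacking rule: highest base plus 40% of each additional charge. Highest is drug trafficking at $425,000. Additional: $210,750 × 40% = $84,300; $6,600 × 40% = $2,640; $24,150 × 40% = $9,660. Combined base = $425,000 + $96,600 = $521,600.
Prior failure to appear (+35%): $521,600 × 1.35 = $704,160.
Offense committed while on probation or parole (+15%): $704,160 × 1.15 = $809,784.
No prior criminal record (−$7,000 flat): $809,784 − $7,000 = $802,784.
Age 65 or older (−$3,250 flat): $802,784 − $3,250 = $799,534.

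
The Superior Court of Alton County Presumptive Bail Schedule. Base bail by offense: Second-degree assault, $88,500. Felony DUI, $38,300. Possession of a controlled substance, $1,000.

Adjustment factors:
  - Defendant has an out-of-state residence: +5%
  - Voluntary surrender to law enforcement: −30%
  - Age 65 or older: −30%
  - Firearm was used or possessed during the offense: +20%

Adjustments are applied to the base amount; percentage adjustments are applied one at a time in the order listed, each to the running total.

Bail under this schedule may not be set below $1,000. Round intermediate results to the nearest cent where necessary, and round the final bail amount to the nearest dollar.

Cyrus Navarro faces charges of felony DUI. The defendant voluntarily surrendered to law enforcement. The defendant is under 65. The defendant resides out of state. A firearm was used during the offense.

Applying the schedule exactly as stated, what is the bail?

$33,781

Base amounts from the schedule: felony DUI $38,300.
Single charge. Combined base = $38,300.
Defendant has an out-of-state residence (+5%): $38,300 × 1.05 = $40,215.
Voluntary surrender to law enforcement (−30%): $40,215 × 0.7 = $28,150.50.
Firearm was used or possessed during the offense (+20%): $28,150.50 × 1.2 = $33,780.60.
$33,780.60 is at or above the $1,000 minimum.
Rounded to the nearest dollar: $33,781.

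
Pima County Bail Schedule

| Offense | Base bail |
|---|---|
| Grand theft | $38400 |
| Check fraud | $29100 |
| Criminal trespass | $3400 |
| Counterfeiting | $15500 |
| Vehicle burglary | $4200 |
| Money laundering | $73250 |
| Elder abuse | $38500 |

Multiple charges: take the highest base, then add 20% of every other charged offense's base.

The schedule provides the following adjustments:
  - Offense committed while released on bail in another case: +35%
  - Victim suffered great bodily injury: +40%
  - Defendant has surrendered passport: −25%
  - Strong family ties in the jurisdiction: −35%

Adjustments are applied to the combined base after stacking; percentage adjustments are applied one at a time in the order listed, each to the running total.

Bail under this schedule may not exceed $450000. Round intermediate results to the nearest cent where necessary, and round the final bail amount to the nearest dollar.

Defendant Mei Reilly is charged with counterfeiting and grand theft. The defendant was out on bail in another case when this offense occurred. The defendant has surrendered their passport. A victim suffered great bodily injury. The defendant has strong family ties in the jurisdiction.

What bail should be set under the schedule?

$38237

Base amounts from the schedule: counterfeiting $15500; grand theft $38400.
Stacking rule: highest base plus 20% of each additional charge. Highest is grand theft at $38400. Additional: $15500 × 20% = $3100. Combined base = $38400 + $3100 = $41500.
Offense committed while released on bail in another case (+35%): $41500 × 1.35 = $56025.
Victim suffered great bodily injury (+40%): $56025 × 1.4 = $78435.
Defendant has surrendered passport (−25%): $78435 × 0.75 = $58826.25.
Strong family ties in the jurisdiction (−35%): $58826.25 × 0.65 = $38237.06.
$38237.06 is within the $450000 maximum.
Rounded to the nearest dollar: $38237.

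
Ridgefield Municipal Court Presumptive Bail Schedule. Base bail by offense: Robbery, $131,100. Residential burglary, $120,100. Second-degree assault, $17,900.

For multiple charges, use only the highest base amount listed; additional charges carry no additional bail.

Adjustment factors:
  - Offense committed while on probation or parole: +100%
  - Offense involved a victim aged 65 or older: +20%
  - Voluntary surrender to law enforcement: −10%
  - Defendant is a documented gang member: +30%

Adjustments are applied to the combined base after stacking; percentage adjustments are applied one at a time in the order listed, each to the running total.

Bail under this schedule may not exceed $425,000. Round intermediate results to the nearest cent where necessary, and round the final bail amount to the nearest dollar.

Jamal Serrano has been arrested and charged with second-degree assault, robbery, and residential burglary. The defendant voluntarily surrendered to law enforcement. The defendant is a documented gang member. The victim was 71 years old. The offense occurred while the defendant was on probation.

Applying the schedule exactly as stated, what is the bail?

Base amounts from the schedule: second-degree assault $17,900; robbery $131,100; residential burglary $120,100.
Stacking rule: use the highest base only. Highest is robbery at $131,100. Combined base = $131,100.
Offense committed while on probation or parole (+100%): $131,100 × 2 = $262,200.
Offense involved a victim aged 65 or older (+20%): $262,200 × 1.2 = $314,640.
Voluntary surrender to law enforcement (−10%): $314,640 × 0.9 = $283,176.
Defendant is a documented gang member (+30%): $283,176 × 1.3 = $368,128.80.
$368,128.80 is within the $425,000 maximum.
Rounded to the nearest dollar: $368,129.

$368,129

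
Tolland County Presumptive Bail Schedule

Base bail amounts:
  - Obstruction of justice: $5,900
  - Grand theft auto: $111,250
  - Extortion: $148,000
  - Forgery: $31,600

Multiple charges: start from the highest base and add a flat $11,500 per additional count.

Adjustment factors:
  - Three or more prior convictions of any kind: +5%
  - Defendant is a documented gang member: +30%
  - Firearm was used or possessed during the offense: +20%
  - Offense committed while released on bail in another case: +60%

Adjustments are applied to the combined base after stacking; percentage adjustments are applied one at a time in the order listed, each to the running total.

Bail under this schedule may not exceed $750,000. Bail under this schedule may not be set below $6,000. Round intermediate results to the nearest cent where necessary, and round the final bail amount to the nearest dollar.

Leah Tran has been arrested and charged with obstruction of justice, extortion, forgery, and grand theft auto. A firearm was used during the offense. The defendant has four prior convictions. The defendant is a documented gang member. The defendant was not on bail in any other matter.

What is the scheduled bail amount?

$298,935

Base amounts from the schedule: obstruction of justice $5,900; extortion $148,000; forgery $31,600; grand theft auto $111,250.
Stacking rule: highest base plus $11,500 per additional charge. Highest is extortion at $148,000; 3 additional charges → +$34,500. Combined base = $182,500.
Three or more prior convictions of any kind (+5%): $182,500 × 1.05 = $191,625.
Defendant is a documented gang member (+30%): $191,625 × 1.3 = $249,112.50.
Firearm was used or possessed during the offense (+20%): $249,112.50 × 1.2 = $298,935.
$298,935 is within the $750,000 maximum.
$298,935 is at or above the $6,000 minimum.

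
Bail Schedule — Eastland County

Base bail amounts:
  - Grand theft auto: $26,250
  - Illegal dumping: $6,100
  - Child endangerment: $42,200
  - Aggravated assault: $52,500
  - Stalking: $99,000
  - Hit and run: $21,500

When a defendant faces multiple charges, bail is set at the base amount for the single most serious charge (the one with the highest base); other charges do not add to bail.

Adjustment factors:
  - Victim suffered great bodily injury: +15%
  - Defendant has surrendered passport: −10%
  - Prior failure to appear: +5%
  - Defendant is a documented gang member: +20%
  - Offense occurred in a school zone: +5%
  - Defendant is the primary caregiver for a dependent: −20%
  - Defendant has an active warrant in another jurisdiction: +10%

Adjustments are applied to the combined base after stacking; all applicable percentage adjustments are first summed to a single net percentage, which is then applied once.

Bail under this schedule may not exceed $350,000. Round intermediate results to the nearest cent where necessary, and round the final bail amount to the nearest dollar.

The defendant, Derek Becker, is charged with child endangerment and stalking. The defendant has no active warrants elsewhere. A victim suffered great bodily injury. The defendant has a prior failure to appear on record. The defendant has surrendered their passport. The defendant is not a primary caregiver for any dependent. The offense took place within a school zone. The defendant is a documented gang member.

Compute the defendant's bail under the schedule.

Base amounts from the schedule: child endangerment $42,200; stalking $99,000.
Stacking rule: use the highest base only. Highest is stalking at $99,000. Combined base = $99,000.
Net percentage adjustment: +15% −10% +5% +20% +5% = +35%. $99,000 × 1.35 = $133,650.
$133,650 is within the $350,000 maximum.

$133,650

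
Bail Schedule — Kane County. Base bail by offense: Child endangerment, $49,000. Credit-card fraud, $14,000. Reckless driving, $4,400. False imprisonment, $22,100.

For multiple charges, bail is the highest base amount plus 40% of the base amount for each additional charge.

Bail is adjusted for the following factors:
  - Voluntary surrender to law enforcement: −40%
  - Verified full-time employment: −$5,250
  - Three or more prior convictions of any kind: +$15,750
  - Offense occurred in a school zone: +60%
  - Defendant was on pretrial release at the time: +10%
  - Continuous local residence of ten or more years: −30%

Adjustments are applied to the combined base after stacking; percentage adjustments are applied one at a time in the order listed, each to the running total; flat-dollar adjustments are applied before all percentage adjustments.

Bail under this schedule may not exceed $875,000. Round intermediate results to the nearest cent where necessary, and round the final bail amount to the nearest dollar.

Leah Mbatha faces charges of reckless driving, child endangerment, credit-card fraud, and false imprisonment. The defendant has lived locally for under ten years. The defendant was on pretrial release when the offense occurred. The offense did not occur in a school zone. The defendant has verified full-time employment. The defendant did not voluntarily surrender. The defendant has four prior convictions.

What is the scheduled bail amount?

Base amounts from the schedule: reckless driving $4,400; child endangerment $49,000; credit-card fraud $14,000; false imprisonment $22,100.
Stacking rule: highest base plus 40% of each additional charge. Highest is child endangerment at $49,000. Additional: $4,400 × 40% = $1,760; $14,000 × 40% = $5,600; $22,100 × 40% = $8,840. Combined base = $49,000 + $16,200 = $65,200.
Verified full-time employment (−$5,250 flat): $65,200 − $5,250 = $59,950.
Three or more prior convictions of any kind (+$15,750 flat): $59,950 + $15,750 = $75,700.
Defendant was on pretrial release at the time (+10%): $75,700 × 1.1 = $83,270.
$83,270 is within the $875,000 maximum.

$83,270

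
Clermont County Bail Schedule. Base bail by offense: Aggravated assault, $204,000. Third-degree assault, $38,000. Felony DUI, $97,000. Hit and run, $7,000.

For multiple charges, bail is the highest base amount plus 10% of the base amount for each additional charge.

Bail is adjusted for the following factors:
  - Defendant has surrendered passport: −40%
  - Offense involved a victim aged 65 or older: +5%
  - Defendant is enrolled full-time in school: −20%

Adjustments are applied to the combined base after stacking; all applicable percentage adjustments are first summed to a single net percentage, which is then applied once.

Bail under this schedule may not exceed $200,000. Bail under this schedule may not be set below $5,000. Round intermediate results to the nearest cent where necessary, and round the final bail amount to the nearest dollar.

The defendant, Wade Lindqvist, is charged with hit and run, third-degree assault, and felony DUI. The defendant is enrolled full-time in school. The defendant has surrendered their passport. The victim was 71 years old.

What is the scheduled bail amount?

$45,675

Base amounts from the schedule: hit and run $7,000; third-degree assault $38,000; felony DUI $97,000.
Stacking rule: highest base plus 10% of each additional charge. Highest is felony DUI at $97,000. Additional: $7,000 × 10% = $700; $38,000 × 10% = $3,800. Combined base = $97,000 + $4,500 = $101,500.
Net percentage adjustment: −40% +5% −20% = −55%. $101,500 × 0.45 = $45,675.
$45,675 is within the $200,000 maximum.
$45,675 is at or above the $5,000 minimum.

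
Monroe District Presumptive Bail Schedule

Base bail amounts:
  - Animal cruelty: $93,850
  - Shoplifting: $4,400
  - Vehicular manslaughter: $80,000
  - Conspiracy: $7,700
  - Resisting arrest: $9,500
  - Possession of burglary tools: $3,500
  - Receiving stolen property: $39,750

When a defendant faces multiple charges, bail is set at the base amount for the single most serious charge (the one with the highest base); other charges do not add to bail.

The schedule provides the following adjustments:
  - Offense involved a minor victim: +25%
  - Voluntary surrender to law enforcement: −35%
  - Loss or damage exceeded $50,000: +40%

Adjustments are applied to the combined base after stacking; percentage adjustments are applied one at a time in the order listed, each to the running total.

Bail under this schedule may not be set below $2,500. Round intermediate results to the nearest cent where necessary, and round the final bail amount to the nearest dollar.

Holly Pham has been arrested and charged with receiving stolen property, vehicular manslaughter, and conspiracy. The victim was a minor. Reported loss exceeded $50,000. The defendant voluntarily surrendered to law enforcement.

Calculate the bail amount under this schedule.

Base amounts from the schedule: receiving stolen property $39,750; vehicular manslaughter $80,000; conspiracy $7,700.
Stacking rule: use the highest base only. Highest is vehicular manslaughter at $80,000. Combined base = $80,000.
Offense involved a minor victim (+25%): $80,000 × 1.25 = $100,000.
Voluntary surrender to law enforcement (−35%): $100,000 × 0.65 = $65,000.
Loss or damage exceeded $50,000 (+40%): $65,000 × 1.4 = $91,000.
$91,000 is at or above the $2,500 minimum.

$91,000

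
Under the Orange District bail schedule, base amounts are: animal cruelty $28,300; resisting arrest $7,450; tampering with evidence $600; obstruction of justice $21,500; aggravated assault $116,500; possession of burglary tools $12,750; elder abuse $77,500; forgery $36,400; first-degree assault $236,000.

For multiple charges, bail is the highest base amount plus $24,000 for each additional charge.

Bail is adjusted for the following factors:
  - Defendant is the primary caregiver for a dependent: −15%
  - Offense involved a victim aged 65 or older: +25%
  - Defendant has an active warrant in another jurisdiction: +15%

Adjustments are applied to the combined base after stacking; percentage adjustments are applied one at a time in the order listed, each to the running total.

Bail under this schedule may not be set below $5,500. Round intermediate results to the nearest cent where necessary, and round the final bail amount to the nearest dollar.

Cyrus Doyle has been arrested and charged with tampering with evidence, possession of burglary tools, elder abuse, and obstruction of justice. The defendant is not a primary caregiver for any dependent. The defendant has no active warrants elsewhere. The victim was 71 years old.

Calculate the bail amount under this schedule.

Base amounts from the schedule: tampering with evidence $600; possession of burglary tools $12,750; elder abuse $77,500; obstruction of justice $21,500.
Stacking rule: highest base plus $24,000 per additional charge. Highest is elder abuse at $77,500; 3 additional charges → +$72,000. Combined base = $149,500.
Offense involved a victim aged 65 or older (+25%): $149,500 × 1.25 = $186,875.
$186,875 is at or above the $5,500 minimum.

$186,875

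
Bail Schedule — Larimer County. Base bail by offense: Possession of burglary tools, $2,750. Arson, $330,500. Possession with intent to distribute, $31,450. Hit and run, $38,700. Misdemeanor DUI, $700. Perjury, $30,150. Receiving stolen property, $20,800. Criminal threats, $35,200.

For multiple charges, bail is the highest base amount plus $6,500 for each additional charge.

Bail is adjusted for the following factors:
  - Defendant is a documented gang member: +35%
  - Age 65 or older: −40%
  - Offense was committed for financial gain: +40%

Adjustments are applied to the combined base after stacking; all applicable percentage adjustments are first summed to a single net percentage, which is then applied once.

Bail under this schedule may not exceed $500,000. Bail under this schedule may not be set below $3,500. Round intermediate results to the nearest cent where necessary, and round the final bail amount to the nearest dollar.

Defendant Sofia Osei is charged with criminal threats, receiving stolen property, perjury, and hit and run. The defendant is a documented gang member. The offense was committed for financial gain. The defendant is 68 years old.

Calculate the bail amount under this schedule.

Base amounts from the schedule: criminal threats $35,200; receiving stolen property $20,800; perjury $30,150; hit and run $38,700.
Stacking rule: highest base plus $6,500 per additional charge. Highest is hit and run at $38,700; 3 additional charges → +$19,500. Combined base = $58,200.
Net percentage adjustment: +35% −40% +40% = +35%. $58,200 × 1.35 = $78,570.
$78,570 is within the $500,000 maximum.
$78,570 is at or above the $3,500 minimum.

$78,570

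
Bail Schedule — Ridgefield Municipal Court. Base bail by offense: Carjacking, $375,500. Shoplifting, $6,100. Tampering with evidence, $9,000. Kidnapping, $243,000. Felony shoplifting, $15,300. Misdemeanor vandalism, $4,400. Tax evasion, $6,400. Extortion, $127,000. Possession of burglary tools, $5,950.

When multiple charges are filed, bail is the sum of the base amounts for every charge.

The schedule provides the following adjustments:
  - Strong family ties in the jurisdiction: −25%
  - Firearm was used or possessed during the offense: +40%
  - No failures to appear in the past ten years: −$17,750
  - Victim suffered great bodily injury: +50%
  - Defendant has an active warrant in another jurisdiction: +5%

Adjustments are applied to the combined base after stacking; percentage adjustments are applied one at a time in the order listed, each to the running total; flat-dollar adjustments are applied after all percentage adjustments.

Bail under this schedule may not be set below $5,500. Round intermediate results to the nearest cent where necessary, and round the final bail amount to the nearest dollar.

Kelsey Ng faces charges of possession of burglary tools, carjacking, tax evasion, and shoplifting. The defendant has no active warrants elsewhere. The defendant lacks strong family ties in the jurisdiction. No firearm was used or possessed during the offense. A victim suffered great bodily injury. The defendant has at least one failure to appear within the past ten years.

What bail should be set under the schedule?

$590,925

Base amounts from the schedule: possession of burglary tools $5,950; carjacking $375,500; tax evasion $6,400; shoplifting $6,100.
Stacking rule: sum of all bases. $5,950 + $375,500 + $6,400 + $6,100 = $393,950.
Victim suffered great bodily injury (+50%): $393,950 × 1.5 = $590,925.
$590,925 is at or above the $5,500 minimum.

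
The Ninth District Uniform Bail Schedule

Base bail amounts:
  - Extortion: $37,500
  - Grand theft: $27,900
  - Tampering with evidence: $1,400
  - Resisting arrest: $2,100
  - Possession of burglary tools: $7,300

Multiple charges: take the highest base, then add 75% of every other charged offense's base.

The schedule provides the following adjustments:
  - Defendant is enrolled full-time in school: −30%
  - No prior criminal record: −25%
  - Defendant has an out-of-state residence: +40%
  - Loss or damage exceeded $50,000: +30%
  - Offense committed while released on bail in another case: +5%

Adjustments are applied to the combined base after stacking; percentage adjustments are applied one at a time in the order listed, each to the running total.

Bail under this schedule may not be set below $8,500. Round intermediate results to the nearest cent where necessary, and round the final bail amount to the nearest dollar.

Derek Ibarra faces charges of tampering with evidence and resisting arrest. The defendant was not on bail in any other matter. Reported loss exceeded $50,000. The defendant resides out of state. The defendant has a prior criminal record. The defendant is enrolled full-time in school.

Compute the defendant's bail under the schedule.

$8,500

Base amounts from the schedule: tampering with evidence $1,400; resisting arrest $2,100.
Stacking rule: highest base plus 75% of each additional charge. Highest is resisting arrest at $2,100. Additional: $1,400 × 75% = $1,050. Combined base = $2,100 + $1,050 = $3,150.
Defendant is enrolled full-time in school (−30%): $3,150 × 0.7 = $2,205.
Defendant has an out-of-state residence (+40%): $2,205 × 1.4 = $3,087.
Loss or damage exceeded $50,000 (+30%): $3,087 × 1.3 = $4,013.10.
Result $4,013.10 is below the minimum of $8,500; bail is set at the minimum $8,500.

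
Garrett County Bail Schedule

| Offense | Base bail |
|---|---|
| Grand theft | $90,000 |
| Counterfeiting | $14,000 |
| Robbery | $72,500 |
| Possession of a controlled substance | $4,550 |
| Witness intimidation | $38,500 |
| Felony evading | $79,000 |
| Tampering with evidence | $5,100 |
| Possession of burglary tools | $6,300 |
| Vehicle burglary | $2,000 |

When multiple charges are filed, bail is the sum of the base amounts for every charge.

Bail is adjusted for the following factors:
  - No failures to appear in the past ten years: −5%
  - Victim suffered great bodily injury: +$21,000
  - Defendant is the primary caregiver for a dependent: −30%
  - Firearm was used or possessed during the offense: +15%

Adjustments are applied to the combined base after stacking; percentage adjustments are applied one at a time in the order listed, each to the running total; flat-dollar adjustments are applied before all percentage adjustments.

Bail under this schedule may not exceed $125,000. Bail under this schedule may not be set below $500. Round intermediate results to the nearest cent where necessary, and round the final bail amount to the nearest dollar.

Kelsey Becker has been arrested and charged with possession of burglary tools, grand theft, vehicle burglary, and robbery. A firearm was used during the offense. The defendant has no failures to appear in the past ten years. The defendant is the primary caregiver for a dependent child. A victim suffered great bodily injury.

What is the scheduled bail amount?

$125,000

Base amounts from the schedule: possession of burglary tools $6,300; grand theft $90,000; vehicle burglary $2,000; robbery $72,500.
Stacking rule: sum of all bases. $6,300 + $90,000 + $2,000 + $72,500 = $170,800.
Victim suffered great bodily injury (+$21,000 flat): $170,800 + $21,000 = $191,800.
No failures to appear in the past ten years (−5%): $191,800 × 0.95 = $182,210.
Defendant is the primary caregiver for a dependent (−30%): $182,210 × 0.7 = $127,547.
Firearm was used or possessed during the offense (+15%): $127,547 × 1.15 = $146,679.05.
Result $146,679.05 exceeds the maximum of $125,000; bail is capped at $125,000.
$125,000 is at or above the $500 minimum.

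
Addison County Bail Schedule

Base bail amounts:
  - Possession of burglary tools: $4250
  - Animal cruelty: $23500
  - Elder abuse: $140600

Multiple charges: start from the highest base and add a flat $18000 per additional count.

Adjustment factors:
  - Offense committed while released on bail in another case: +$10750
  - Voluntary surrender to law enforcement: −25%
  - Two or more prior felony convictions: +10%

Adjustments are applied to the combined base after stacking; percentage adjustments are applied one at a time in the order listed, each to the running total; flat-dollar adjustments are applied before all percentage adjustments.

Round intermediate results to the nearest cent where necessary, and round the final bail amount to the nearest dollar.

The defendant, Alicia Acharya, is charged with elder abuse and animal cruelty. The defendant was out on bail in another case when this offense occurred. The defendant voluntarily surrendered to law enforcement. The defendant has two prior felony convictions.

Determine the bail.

Base amounts from the schedule: elder abuse $140600; animal cruelty $23500.
Stacking rule: highest base plus $18000 per additional charge. Highest is elder abuse at $140600; 1 additional charge → +$18000. Combined base = $158600.
Offense committed while released on bail in another case (+$10750 flat): $158600 + $10750 = $169350.
Voluntary surrender to law enforcement (−25%): $169350 × 0.75 = $127012.50.
Two or more prior felony convictions (+10%): $127012.50 × 1.1 = $139713.75.
Rounded to the nearest dollar: $139714.

$139714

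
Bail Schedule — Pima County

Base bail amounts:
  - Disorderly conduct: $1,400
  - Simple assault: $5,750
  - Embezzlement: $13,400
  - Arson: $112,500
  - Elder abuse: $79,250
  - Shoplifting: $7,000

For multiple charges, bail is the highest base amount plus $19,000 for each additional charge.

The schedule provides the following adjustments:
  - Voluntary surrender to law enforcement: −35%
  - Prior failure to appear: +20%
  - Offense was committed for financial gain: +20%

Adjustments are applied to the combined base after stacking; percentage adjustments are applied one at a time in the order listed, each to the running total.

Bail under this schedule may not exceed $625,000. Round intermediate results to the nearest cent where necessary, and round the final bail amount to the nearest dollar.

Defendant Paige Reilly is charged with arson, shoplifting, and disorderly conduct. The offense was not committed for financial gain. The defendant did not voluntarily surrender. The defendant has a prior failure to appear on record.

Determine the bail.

Base amounts from the schedule: arson $112,500; shoplifting $7,000; disorderly conduct $1,400.
Stacking rule: highest base plus $19,000 per additional charge. Highest is arson at $112,500; 2 additional charges → +$38,000. Combined base = $150,500.
Prior failure to appear (+20%): $150,500 × 1.2 = $180,600.
$180,600 is within the $625,000 maximum.

$180,600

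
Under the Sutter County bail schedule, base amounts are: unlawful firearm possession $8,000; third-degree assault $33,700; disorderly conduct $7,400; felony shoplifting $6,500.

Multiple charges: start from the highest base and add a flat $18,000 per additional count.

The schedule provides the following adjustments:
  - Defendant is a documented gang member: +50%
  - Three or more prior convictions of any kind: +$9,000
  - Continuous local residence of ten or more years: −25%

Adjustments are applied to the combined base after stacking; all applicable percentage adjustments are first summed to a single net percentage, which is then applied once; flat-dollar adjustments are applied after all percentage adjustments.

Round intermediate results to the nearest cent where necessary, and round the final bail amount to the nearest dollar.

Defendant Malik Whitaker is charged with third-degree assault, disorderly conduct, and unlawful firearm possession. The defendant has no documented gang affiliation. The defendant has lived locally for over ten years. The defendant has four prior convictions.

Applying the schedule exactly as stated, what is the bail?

Base amounts from the schedule: third-degree assault $33,700; disorderly conduct $7,400; unlawful firearm possession $8,000.
Stacking rule: highest base plus $18,000 per additional charge. Highest is third-degree assault at $33,700; 2 additional charges → +$36,000. Combined base = $69,700.
Continuous local residence of ten or more years (−25%): $69,700 × 0.75 = $52,275.
Three or more prior convictions of any kind (+$9,000 flat): $52,275 + $9,000 = $61,275.

$61,275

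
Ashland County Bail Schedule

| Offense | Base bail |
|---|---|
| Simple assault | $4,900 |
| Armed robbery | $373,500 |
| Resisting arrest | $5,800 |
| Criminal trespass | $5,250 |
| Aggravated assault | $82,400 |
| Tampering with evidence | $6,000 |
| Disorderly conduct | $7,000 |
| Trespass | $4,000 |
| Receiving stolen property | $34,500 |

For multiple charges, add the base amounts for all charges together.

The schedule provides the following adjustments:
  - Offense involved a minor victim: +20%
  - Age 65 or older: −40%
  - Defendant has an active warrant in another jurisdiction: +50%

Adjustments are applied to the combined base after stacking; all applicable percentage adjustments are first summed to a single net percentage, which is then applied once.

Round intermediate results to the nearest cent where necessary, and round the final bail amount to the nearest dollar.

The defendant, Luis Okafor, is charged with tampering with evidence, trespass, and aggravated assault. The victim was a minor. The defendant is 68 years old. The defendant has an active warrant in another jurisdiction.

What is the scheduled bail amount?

Base amounts from the schedule: tampering with evidence $6,000; trespass $4,000; aggravated assault $82,400.
Stacking rule: sum of all bases. $6,000 + $4,000 + $82,400 = $92,400.
Net percentage adjustment: +20% −40% +50% = +30%. $92,400 × 1.3 = $120,120.

$120,120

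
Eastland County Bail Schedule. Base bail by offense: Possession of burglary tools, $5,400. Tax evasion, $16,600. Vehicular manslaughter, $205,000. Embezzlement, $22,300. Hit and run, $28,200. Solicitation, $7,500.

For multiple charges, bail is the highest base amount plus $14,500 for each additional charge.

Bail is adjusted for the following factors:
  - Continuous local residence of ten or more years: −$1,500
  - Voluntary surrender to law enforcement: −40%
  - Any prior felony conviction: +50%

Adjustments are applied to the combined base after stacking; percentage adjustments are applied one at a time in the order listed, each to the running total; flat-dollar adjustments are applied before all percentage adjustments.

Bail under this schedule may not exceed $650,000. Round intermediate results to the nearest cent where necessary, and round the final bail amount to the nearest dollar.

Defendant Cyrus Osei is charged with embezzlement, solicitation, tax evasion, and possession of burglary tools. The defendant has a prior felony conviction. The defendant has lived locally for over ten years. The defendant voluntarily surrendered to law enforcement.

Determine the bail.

$57,870

Base amounts from the schedule: embezzlement $22,300; solicitation $7,500; tax evasion $16,600; possession of burglary tools $5,400.
Stacking rule: highest base plus $14,500 per additional charge. Highest is embezzlement at $22,300; 3 additional charges → +$43,500. Combined base = $65,800.
Continuous local residence of ten or more years (−$1,500 flat): $65,800 − $1,500 = $64,300.
Voluntary surrender to law enforcement (−40%): $64,300 × 0.6 = $38,580.
Any prior felony conviction (+50%): $38,580 × 1.5 = $57,870.
$57,870 is within the $650,000 maximum.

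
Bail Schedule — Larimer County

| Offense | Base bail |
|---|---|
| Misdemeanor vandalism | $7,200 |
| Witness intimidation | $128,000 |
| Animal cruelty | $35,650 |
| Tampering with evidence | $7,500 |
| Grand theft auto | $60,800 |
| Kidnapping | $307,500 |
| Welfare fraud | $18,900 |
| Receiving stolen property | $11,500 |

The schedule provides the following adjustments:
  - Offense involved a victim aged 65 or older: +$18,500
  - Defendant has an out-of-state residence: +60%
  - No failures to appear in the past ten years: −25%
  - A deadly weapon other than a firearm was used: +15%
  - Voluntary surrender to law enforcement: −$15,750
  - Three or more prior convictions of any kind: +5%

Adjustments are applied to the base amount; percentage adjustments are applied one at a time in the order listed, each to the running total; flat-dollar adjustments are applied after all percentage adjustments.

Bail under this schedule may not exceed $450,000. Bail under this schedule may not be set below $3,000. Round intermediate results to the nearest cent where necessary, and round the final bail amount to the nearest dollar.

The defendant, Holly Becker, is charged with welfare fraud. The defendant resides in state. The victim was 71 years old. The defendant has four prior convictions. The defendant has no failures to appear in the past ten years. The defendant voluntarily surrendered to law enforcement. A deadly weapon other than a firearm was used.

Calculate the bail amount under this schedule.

$19,866

Base amounts from the schedule: welfare fraud $18,900.
Single charge. Combined base = $18,900.
No failures to appear in the past ten years (−25%): $18,900 × 0.75 = $14,175.
A deadly weapon other than a firearm was used (+15%): $14,175 × 1.15 = $16,301.25.
Three or more prior convictions of any kind (+5%): $16,301.25 × 1.05 = $17,116.31.
Offense involved a victim aged 65 or older (+$18,500 flat): $17,116.31 + $18,500 = $35,616.31.
Voluntary surrender to law enforcement (−$15,750 flat): $35,616.31 − $15,750 = $19,866.31.
$19,866.31 is within the $450,000 maximum.
$19,866.31 is at or above the $3,000 minimum.
Rounded to the nearest dollar: $19,866.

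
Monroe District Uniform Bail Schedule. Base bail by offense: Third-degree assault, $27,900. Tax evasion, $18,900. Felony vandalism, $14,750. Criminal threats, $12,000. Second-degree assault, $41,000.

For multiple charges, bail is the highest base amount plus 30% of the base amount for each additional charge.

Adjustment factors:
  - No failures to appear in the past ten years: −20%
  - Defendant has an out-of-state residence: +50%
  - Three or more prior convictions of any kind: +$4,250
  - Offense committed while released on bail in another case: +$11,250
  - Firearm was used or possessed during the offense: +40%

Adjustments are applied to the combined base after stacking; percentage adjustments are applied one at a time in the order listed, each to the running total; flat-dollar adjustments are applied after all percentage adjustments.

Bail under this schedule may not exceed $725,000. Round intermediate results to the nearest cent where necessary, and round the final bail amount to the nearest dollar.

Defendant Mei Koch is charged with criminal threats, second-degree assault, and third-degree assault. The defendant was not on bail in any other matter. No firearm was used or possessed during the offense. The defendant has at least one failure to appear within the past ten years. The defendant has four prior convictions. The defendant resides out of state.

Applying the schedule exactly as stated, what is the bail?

$83,705

Base amounts from the schedule: criminal threats $12,000; second-degree assault $41,000; third-degree assault $27,900.
Stacking rule: highest base plus 30% of each additional charge. Highest is second-degree assault at $41,000. Additional: $12,000 × 30% = $3,600; $27,900 × 30% = $8,370. Combined base = $41,000 + $11,970 = $52,970.
Defendant has an out-of-state residence (+50%): $52,970 × 1.5 = $79,455.
Three or more prior convictions of any kind (+$4,250 flat): $79,455 + $4,250 = $83,705.
$83,705 is within the $725,000 maximum.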